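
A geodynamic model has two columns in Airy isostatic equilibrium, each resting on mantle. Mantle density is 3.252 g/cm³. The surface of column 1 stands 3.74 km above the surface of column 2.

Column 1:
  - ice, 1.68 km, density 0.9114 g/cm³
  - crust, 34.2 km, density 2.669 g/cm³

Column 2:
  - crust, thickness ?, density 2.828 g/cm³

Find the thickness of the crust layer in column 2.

27.6 km

Take the compensation level at the base of the deeper column (depth z_c below the surface of column 1) and equate Σ ρ_i t_i down to z_c; mantle fills any gap and the z_c terms cancel.
Column 1: 1.68×0.9114 + 34.2×2.669 + (z_c − 35.88)×3.252
Column 2: 3.74×0 + x×2.828 + (z_c − 3.74 − 0 − x)×3.252
The z_c×3.252 term appears on both sides and cancels. Collect the known terms of each column as K = Σ(ρt)_known − 3.252 × (depth of known layers): K_1 = 92.810952 − 3.252×35.88 = −23.870808; K_2 = 0 − 3.252×(3.74 + 0) = −12.16248.
Balance: K_1 = K_2 − x×(3.252 − 2.828), so x = (K_2 − K_1)/(3.252 − 2.828) = 11.7083/0.424 = 27.6 km.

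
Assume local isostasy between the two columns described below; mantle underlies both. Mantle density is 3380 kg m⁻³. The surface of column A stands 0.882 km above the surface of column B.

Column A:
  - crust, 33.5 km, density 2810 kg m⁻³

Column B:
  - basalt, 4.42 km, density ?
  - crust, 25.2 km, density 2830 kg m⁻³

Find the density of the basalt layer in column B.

2870 kg m⁻³

Take the compensation level at the base of the deeper column (depth z_c below the surface of column A) and equate Σ ρ_i t_i down to z_c; mantle fills any gap and the z_c terms cancel.
Column A: 33.5×2810 + (z_c − 33.5)×3380
Column B: 0.882×0 + 4.42×ρ + 25.2×2830 + (z_c − 0.882 − 29.62)×3380
The z_c×3380 term appears on both sides and cancels. Collect the known terms of each column as K = Σ(ρt)_known − 3380 × (depth of known layers): K_A = 94135 − 3380×33.5 = −19095; K_B = 71316 − 3380×(0.882 + 29.62) = −31780.76.
Balance: K_A = K_B + 4.42×ρ, so ρ = (K_A − K_B)/4.42 = 12685.8/4.42 = 2870 kg m⁻³.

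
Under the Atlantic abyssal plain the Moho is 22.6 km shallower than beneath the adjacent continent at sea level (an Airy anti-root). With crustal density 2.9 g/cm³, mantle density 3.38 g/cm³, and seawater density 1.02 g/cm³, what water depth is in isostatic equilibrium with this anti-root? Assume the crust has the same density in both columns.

5.77 km

Replacing a thickness d of crust by seawater at the top must be balanced by replacing crust with mantle at the base: d (ρ_c − ρ_w) = a (ρ_m − ρ_c).
d = a (ρ_m − ρ_c)/(ρ_c − ρ_w) = 22.6 km × 0.48/1.88 = 5.77 km.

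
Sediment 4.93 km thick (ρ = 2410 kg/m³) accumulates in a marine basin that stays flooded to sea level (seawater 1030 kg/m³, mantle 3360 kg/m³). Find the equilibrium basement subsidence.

Submarine loading: the sediment displaces seawater, and the subsidence is in turn flooded, so s (ρ_m − ρ_w) = t (ρ_sed − ρ_w).
s = 4.93 km × (2410 − 1030) / (3360 − 1030) = 2.92 km.

2.92 km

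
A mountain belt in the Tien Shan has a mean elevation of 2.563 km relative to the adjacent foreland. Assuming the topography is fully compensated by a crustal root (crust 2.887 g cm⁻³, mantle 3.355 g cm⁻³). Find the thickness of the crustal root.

15.8 km

Isostatic balance requires: the weight of the topography is balanced by the buoyancy of the root, ρ_c h = (ρ_m − ρ_c) r.
r = h · ρ_c / (ρ_m − ρ_c) = 2.563 km × 2.887 / (3.355 − 2.887) = 15.8 km.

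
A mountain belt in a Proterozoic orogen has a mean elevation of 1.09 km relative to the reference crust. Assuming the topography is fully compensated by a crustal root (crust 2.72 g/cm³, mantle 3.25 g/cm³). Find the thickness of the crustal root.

5.59 km

Isostatic balance requires: the weight of the topography is balanced by the buoyancy of the root, ρ_c h = (ρ_m − ρ_c) r.
r = h · ρ_c / (ρ_m − ρ_c) = 1.09 km × 2.72 / (3.25 − 2.72) = 5.59 km.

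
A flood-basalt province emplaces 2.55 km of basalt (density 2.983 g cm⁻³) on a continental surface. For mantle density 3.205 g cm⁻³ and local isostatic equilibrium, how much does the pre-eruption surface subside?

2.37 km

Subaerial loading: s = t ρ_load / ρ_m.
s = 2.55 km × 2.983/3.205 = 2.37 km.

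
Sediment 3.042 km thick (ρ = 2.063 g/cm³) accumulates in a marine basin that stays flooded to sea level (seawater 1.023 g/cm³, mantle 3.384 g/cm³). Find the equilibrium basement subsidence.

Submarine loading: the sediment displaces seawater, and the subsidence is in turn flooded, so s (ρ_m − ρ_w) = t (ρ_sed − ρ_w).
s = 3.042 km × (2.063 − 1.023) / (3.384 − 1.023) = 1.34 km.

1.34 km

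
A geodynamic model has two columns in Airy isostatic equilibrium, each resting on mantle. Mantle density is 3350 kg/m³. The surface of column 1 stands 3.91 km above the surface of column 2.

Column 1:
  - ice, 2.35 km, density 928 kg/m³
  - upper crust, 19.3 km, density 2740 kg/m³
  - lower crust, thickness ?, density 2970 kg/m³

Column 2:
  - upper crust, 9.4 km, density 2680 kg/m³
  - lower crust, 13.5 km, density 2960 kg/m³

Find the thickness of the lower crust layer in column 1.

Take the compensation level at the base of the deeper column (depth z_c below the surface of column 1) and equate Σ ρ_i t_i down to z_c; mantle fills any gap and the z_c terms cancel.
Column 1: 2.35×928 + 19.3×2740 + x×2970 + (z_c − 21.65 − x)×3350
Column 2: 3.91×0 + 9.4×2680 + 13.5×2960 + (z_c − 3.91 − 22.9)×3350
The z_c×3350 term appears on both sides and cancels. Collect the known terms of each column as K = Σ(ρt)_known − 3350 × (depth of known layers): K_1 = 55062.8 − 3350×21.65 = −17464.7; K_2 = 65152 − 3350×(3.91 + 22.9) = −24661.5.
Balance: K_1 − x×(3350 − 2970) = K_2, so x = (K_1 − K_2)/(3350 − 2970) = 7196.8/380 = 18.9 km.

18.9 km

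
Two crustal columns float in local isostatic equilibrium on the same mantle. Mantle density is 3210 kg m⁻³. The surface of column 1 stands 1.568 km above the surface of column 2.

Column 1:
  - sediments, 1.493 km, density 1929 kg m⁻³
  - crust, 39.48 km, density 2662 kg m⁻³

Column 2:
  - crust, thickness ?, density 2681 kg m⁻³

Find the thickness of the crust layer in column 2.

35 km

Take the compensation level at the base of the deeper column (depth z_c below the surface of column 1) and equate Σ ρ_i t_i down to z_c; mantle fills any gap and the z_c terms cancel.
Column 1: 1.493×1929 + 39.48×2662 + (z_c − 40.973)×3210
Column 2: 1.568×0 + x×2681 + (z_c − 1.568 − 0 − x)×3210
The z_c×3210 term appears on both sides and cancels. Collect the known terms of each column as K = Σ(ρt)_known − 3210 × (depth of known layers): K_1 = 107975.757 − 3210×40.973 = −23547.573; K_2 = 0 − 3210×(1.568 + 0) = −5033.28.
Balance: K_1 = K_2 − x×(3210 − 2681), so x = (K_2 − K_1)/(3210 − 2681) = 18514.3/529 = 35 km.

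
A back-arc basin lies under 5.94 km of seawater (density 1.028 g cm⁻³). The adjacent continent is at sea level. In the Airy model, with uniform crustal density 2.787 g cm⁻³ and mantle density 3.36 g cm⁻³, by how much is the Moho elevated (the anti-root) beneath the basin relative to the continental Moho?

For local isostatic compensation: replacing crust with seawater at the top is compensated by replacing crust with mantle at the base: d (ρ_c − ρ_w) = a (ρ_m − ρ_c).
a = d (ρ_c − ρ_w)/(ρ_m − ρ_c) = 5.94 km × 1.759/0.573 = 18.2 km.

18.2 km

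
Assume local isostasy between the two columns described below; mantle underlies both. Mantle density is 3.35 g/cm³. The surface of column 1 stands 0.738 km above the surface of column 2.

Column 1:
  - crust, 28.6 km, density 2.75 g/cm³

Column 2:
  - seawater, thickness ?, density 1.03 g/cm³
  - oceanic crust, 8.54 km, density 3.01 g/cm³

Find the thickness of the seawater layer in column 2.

Take the compensation level at the base of the deeper column (depth z_c below the surface of column 1) and equate Σ ρ_i t_i down to z_c; mantle fills any gap and the z_c terms cancel.
Column 1: 28.6×2.75 + (z_c − 28.6)×3.35
Column 2: 0.738×0 + x×1.03 + 8.54×3.01 + (z_c − 0.738 − 8.54 − x)×3.35
The z_c×3.35 term appears on both sides and cancels. Collect the known terms of each column as K = Σ(ρt)_known − 3.35 × (depth of known layers): K_1 = 78.65 − 3.35×28.6 = −17.16; K_2 = 25.7054 − 3.35×(0.738 + 8.54) = −5.3759.
Balance: K_1 = K_2 − x×(3.35 − 1.03), so x = (K_2 − K_1)/(3.35 − 1.03) = 11.7841/2.32 = 5.08 km.

5.08 km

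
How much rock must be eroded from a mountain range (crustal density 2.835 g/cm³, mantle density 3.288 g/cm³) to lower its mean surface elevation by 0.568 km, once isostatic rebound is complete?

4.12 km

Net drop Δ = e − u = e − e ρ_c/ρ_m = e (ρ_m − ρ_c)/ρ_m.
e = Δ ρ_m/(ρ_m − ρ_c) = 0.568 km × 3.288/0.453 = 4.12 km.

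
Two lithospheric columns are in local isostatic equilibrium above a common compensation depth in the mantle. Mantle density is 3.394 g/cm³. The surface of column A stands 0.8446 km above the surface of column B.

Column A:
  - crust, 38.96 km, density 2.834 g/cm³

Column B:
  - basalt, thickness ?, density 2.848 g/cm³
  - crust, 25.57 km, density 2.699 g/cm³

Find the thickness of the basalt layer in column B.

Take the compensation level at the base of the deeper column (depth z_c below the surface of column A) and equate Σ ρ_i t_i down to z_c; mantle fills any gap and the z_c terms cancel.
Column A: 38.96×2.834 + (z_c − 38.96)×3.394
Column B: 0.8446×0 + x×2.848 + 25.57×2.699 + (z_c − 0.8446 − 25.57 − x)×3.394
The z_c×3.394 term appears on both sides and cancels. Collect the known terms of each column as K = Σ(ρt)_known − 3.394 × (depth of known layers): K_A = 110.41264 − 3.394×38.96 = −21.8176; K_B = 69.01343 − 3.394×(0.8446 + 25.57) = −20.6377224.
Balance: K_A = K_B − x×(3.394 − 2.848), so x = (K_B − K_A)/(3.394 − 2.848) = 1.17988/0.546 = 2.16 km.

2.16 km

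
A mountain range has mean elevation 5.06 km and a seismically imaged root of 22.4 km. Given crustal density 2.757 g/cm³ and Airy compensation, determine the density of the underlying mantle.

3.38 g/cm³

Airy balance: ρ_c h = (ρ_m − ρ_c) r → ρ_m = ρ_c (1 + h/r).
ρ_m = 2.757 × (1 + 5.06 km/22.4 km) = 3.38 g/cm³.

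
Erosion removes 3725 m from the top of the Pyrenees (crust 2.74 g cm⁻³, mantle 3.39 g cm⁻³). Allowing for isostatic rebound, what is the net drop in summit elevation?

714 m

Rebound u = e ρ_c/ρ_m = 3725 m × 2.74/3.39 = 3011 m.
Net surface drop = e − u = 3725 m − 3011 m = e (ρ_m − ρ_c)/ρ_m = 714 m.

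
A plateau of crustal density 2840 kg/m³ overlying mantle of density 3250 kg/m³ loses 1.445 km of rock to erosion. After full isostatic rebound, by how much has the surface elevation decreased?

0.182 km

Rebound u = e ρ_c/ρ_m = 1.445 km × 2840/3250 = 1.263 km.
Net surface drop = e − u = 1.445 km − 1.263 km = e (ρ_m − ρ_c)/ρ_m = 0.182 km.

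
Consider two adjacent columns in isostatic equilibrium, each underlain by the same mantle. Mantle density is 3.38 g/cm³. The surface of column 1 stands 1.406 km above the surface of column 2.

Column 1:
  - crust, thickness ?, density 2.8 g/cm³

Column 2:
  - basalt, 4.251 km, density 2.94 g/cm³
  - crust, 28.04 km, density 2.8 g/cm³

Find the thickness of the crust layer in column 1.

39.5 km

Take the compensation level at the base of the deeper column (depth z_c below the surface of column 1) and equate Σ ρ_i t_i down to z_c; mantle fills any gap and the z_c terms cancel.
Column 1: x×2.8 + (z_c − 0 − x)×3.38
Column 2: 1.406×0 + 4.251×2.94 + 28.04×2.8 + (z_c − 1.406 − 32.291)×3.38
The z_c×3.38 term appears on both sides and cancels. Collect the known terms of each column as K = Σ(ρt)_known − 3.38 × (depth of known layers): K_1 = 0 − 3.38×0 = 0; K_2 = 91.00994 − 3.38×(1.406 + 32.291) = −22.88592.
Balance: K_1 − x×(3.38 − 2.8) = K_2, so x = (K_1 − K_2)/(3.38 − 2.8) = 22.8859/0.58 = 39.5 km.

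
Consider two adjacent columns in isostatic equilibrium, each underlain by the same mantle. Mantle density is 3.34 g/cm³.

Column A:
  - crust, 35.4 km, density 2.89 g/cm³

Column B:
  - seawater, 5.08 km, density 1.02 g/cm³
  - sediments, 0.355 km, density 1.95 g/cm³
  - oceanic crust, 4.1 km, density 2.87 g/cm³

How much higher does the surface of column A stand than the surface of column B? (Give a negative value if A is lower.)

For any compensation level in the mantle, the mantle terms cancel and isostasy reduces to e = (Σt_A − Σt_B) − (Σ(ρt)_A − Σ(ρt)_B) / ρ_m.
Σt_A = 35.4 km; Σt_B = 9.535 km; Σ(ρt)_A = 102.306; Σ(ρt)_B = 17.64085 (in km·g/cm³).
e = (35.4 − 9.535) − (102.306 − 17.64085) / 3.34 = 0.516 km.

0.516 km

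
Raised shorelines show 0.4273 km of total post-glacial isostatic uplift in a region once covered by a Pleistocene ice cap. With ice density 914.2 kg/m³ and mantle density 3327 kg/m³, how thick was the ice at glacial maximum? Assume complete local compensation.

u = t ρ_ice/ρ_m → t = u ρ_m/ρ_ice = 0.4273 km × 3327/914.2 = 1.56 km.

1.56 km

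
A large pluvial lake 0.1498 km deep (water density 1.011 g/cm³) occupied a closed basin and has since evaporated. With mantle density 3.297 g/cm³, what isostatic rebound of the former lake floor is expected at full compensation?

u = d ρ_w/ρ_m = 0.1498 km × 1.011/3.297 = 0.0459 km.

0.0459 km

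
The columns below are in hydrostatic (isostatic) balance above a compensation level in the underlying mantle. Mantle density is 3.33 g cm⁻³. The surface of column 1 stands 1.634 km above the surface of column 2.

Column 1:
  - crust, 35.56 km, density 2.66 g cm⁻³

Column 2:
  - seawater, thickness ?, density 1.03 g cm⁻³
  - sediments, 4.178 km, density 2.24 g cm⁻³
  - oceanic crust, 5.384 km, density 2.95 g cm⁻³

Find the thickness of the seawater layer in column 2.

5.12 km

Take the compensation level at the base of the deeper column (depth z_c below the surface of column 1) and equate Σ ρ_i t_i down to z_c; mantle fills any gap and the z_c terms cancel.
Column 1: 35.56×2.66 + (z_c − 35.56)×3.33
Column 2: 1.634×0 + x×1.03 + 4.178×2.24 + 5.384×2.95 + (z_c − 1.634 − 9.562 − x)×3.33
The z_c×3.33 term appears on both sides and cancels. Collect the known terms of each column as K = Σ(ρt)_known − 3.33 × (depth of known layers): K_1 = 94.5896 − 3.33×35.56 = −23.8252; K_2 = 25.24152 − 3.33×(1.634 + 9.562) = −12.04116.
Balance: K_1 = K_2 − x×(3.33 − 1.03), so x = (K_2 − K_1)/(3.33 − 1.03) = 11.784/2.3 = 5.12 km.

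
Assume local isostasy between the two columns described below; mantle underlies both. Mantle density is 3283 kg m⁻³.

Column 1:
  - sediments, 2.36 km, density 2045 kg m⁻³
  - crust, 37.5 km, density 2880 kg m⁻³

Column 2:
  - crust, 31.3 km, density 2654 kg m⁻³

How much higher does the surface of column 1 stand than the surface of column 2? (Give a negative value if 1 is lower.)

For any compensation level in the mantle, the mantle terms cancel and isostasy reduces to e = (Σt_1 − Σt_2) − (Σ(ρt)_1 − Σ(ρt)_2) / ρ_m.
Σt_1 = 39.86 km; Σt_2 = 31.3 km; Σ(ρt)_1 = 112826.2; Σ(ρt)_2 = 83070.2 (in km·kg m⁻³).
e = (39.86 − 31.3) − (112826.2 − 83070.2) / 3283 = −0.504 km.

−0.504 km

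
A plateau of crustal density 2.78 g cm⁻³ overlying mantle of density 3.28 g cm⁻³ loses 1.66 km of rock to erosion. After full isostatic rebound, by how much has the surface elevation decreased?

0.253 km

Rebound u = e ρ_c/ρ_m = 1.66 km × 2.78/3.28 = 1.407 km.
Net surface drop = e − u = 1.66 km − 1.407 km = e (ρ_m − ρ_c)/ρ_m = 0.253 km.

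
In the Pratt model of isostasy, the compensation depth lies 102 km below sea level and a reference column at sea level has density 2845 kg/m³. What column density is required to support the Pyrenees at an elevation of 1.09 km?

2810 kg/m³

Pratt balance: ρ_ref D = ρ (D + h).
ρ = ρ_ref D/(D + h) = 2845 × 102 km/(102 km + 1.09 km) = 2810 kg/m³.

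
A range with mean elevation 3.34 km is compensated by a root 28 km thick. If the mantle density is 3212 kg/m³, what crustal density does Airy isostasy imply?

ρ_c h = (ρ_m − ρ_c) r → ρ_c (h + r) = ρ_m r → ρ_c = ρ_m r / (h + r).
ρ_c = 3212 × 28 km / (3.34 km + 28 km) = 2870 kg/m³.

2870 kg/m³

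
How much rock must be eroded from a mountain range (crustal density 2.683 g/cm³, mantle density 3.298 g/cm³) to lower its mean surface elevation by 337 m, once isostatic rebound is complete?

1810 m

Net drop Δ = e − u = e − e ρ_c/ρ_m = e (ρ_m − ρ_c)/ρ_m.
e = Δ ρ_m/(ρ_m − ρ_c) = 337 m × 3.298/0.615 = 1810 m.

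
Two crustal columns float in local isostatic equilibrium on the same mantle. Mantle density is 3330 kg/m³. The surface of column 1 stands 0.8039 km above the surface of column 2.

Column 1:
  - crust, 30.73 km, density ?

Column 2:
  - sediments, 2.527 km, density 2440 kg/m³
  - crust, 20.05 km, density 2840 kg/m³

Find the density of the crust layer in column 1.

Take the compensation level at the base of the deeper column (depth z_c below the surface of column 1) and equate Σ ρ_i t_i down to z_c; mantle fills any gap and the z_c terms cancel.
Column 1: 30.73×ρ + (z_c − 30.73)×3330
Column 2: 0.8039×0 + 2.527×2440 + 20.05×2840 + (z_c − 0.8039 − 22.577)×3330
The z_c×3330 term appears on both sides and cancels. Collect the known terms of each column as K = Σ(ρt)_known − 3330 × (depth of known layers): K_1 = 0 − 3330×30.73 = −102330.9; K_2 = 63107.88 − 3330×(0.8039 + 22.577) = −14750.517.
Balance: K_1 + 30.73×ρ = K_2, so ρ = (K_2 − K_1)/30.73 = 87580.4/30.73 = 2850 kg/m³.

2850 kg/m³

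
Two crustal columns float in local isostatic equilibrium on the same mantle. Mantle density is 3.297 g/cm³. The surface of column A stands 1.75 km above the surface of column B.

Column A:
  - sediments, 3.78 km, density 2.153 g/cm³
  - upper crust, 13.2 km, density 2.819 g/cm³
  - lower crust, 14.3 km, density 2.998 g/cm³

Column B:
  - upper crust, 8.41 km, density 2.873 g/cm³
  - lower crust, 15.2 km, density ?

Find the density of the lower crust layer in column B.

Take the compensation level at the base of the deeper column (depth z_c below the surface of column A) and equate Σ ρ_i t_i down to z_c; mantle fills any gap and the z_c terms cancel.
Column A: 3.78×2.153 + 13.2×2.819 + 14.3×2.998 + (z_c − 31.28)×3.297
Column B: 1.75×0 + 8.41×2.873 + 15.2×ρ + (z_c − 1.75 − 23.61)×3.297
The z_c×3.297 term appears on both sides and cancels. Collect the known terms of each column as K = Σ(ρt)_known − 3.297 × (depth of known layers): K_A = 88.22054 − 3.297×31.28 = −14.90962; K_B = 24.16193 − 3.297×(1.75 + 23.61) = −59.44999.
Balance: K_A = K_B + 15.2×ρ, so ρ = (K_A − K_B)/15.2 = 44.5404/15.2 = 2.93 g/cm³.

2.93 g/cm³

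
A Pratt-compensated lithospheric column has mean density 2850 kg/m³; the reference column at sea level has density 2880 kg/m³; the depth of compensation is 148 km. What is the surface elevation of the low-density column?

1.56 km

ρ_ref D = ρ (D + h) → h = D (ρ_ref − ρ)/ρ.
h = 148 km × (2880 − 2850)/2850 = 1.56 km.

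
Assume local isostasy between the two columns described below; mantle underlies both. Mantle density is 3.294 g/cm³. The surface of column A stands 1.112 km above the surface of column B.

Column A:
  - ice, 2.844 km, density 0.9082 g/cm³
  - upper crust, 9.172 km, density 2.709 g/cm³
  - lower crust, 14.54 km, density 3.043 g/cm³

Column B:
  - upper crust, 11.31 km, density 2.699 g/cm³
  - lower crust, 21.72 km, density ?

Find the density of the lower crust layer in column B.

Take the compensation level at the base of the deeper column (depth z_c below the surface of column A) and equate Σ ρ_i t_i down to z_c; mantle fills any gap and the z_c terms cancel.
Column A: 2.844×0.9082 + 9.172×2.709 + 14.54×3.043 + (z_c − 26.556)×3.294
Column B: 1.112×0 + 11.31×2.699 + 21.72×ρ + (z_c − 1.112 − 33.03)×3.294
The z_c×3.294 term appears on both sides and cancels. Collect the known terms of each column as K = Σ(ρt)_known − 3.294 × (depth of known layers): K_A = 71.6750888 − 3.294×26.556 = −15.8003752; K_B = 30.52569 − 3.294×(1.112 + 33.03) = −81.938058.
Balance: K_A = K_B + 21.72×ρ, so ρ = (K_A − K_B)/21.72 = 66.1377/21.72 = 3.05 g/cm³.

3.05 g/cm³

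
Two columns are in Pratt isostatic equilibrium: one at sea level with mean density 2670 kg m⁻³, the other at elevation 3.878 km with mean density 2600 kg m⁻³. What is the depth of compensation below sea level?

144 km

ρ_ref D = ρ (D + h) → D (ρ_ref − ρ) = ρ h.
D = ρ h/(ρ_ref − ρ) = 2600 × 3.878 km/(2670 − 2600) = 144 km.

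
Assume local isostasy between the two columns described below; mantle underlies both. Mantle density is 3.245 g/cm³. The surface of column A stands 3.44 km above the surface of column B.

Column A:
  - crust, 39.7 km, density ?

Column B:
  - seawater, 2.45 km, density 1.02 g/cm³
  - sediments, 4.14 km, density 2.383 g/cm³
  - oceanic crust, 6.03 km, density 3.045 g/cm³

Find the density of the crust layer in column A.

Take the compensation level at the base of the deeper column (depth z_c below the surface of column A) and equate Σ ρ_i t_i down to z_c; mantle fills any gap and the z_c terms cancel.
Column A: 39.7×ρ + (z_c − 39.7)×3.245
Column B: 3.44×0 + 2.45×1.02 + 4.14×2.383 + 6.03×3.045 + (z_c − 3.44 − 12.62)×3.245
The z_c×3.245 term appears on both sides and cancels. Collect the known terms of each column as K = Σ(ρt)_known − 3.245 × (depth of known layers): K_A = 0 − 3.245×39.7 = −128.8265; K_B = 30.72597 − 3.245×(3.44 + 12.62) = −21.38873.
Balance: K_A + 39.7×ρ = K_B, so ρ = (K_B − K_A)/39.7 = 107.438/39.7 = 2.71 g/cm³.

2.71 g/cm³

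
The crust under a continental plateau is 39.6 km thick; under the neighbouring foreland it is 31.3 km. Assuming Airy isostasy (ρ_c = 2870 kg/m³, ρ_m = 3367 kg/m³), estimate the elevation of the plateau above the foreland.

1.23 km

Excess crust Δ = 39.6 km − 31.3 km = 8.3 km, split between elevation h and root r with h + r = Δ.
Airy balance ρ_c h = (ρ_m − ρ_c) r gives r = h ρ_c/(ρ_m − ρ_c), so h (1 + ρ_c/(ρ_m − ρ_c)) = Δ, i.e. h = Δ (ρ_m − ρ_c)/ρ_m.
h = 8.3 km × 497/3367 = 1.23 km.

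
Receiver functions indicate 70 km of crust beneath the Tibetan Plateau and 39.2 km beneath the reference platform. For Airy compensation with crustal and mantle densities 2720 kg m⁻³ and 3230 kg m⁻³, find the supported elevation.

Excess crust Δ = 70 km − 39.2 km = 30.8 km, split between elevation h and root r with h + r = Δ.
Airy balance ρ_c h = (ρ_m − ρ_c) r gives r = h ρ_c/(ρ_m − ρ_c), so h (1 + ρ_c/(ρ_m − ρ_c)) = Δ, i.e. h = Δ (ρ_m − ρ_c)/ρ_m.
h = 30.8 km × 510/3230 = 4.86 km.

4.86 km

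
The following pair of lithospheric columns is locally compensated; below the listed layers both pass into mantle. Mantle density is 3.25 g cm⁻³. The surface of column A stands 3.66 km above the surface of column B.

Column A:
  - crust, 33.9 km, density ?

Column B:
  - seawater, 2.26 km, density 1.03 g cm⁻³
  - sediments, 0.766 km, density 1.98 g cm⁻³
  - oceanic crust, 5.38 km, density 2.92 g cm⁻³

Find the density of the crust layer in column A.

Take the compensation level at the base of the deeper column (depth z_c below the surface of column A) and equate Σ ρ_i t_i down to z_c; mantle fills any gap and the z_c terms cancel.
Column A: 33.9×ρ + (z_c − 33.9)×3.25
Column B: 3.66×0 + 2.26×1.03 + 0.766×1.98 + 5.38×2.92 + (z_c − 3.66 − 8.406)×3.25
The z_c×3.25 term appears on both sides and cancels. Collect the known terms of each column as K = Σ(ρt)_known − 3.25 × (depth of known layers): K_A = 0 − 3.25×33.9 = −110.175; K_B = 19.55408 − 3.25×(3.66 + 8.406) = −19.66042.
Balance: K_A + 33.9×ρ = K_B, so ρ = (K_B − K_A)/33.9 = 90.5146/33.9 = 2.67 g cm⁻³.

2.67 g cm⁻³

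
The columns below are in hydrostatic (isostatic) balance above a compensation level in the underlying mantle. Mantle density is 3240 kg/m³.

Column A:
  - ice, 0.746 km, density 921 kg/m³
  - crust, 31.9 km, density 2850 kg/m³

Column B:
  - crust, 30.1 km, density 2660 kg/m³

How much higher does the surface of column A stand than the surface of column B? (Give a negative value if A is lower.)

−1.01 km

For any compensation level in the mantle, the mantle terms cancel and isostasy reduces to e = (Σt_A − Σt_B) − (Σ(ρt)_A − Σ(ρt)_B) / ρ_m.
Σt_A = 32.646 km; Σt_B = 30.1 km; Σ(ρt)_A = 91602.066; Σ(ρt)_B = 80066 (in km·kg/m³).
e = (32.646 − 30.1) − (91602.066 − 80066) / 3240 = −1.01 km.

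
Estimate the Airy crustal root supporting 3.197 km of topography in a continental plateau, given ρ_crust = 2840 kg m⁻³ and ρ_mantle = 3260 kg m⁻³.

Isostatic balance requires: the weight of the topography is balanced by the buoyancy of the root, ρ_c h = (ρ_m − ρ_c) r.
r = h · ρ_c / (ρ_m − ρ_c) = 3.197 km × 2840 / (3260 − 2840) = 21.6 km.

21.6 km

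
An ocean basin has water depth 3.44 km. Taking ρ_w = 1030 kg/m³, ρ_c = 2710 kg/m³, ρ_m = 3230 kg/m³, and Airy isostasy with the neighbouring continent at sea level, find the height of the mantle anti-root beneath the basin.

By Archimedes' principle applied to the lithosphere: replacing crust with seawater at the top is compensated by replacing crust with mantle at the base: d (ρ_c − ρ_w) = a (ρ_m − ρ_c).
a = d (ρ_c − ρ_w)/(ρ_m − ρ_c) = 3.44 km × 1680/520 = 11.1 km.

11.1 km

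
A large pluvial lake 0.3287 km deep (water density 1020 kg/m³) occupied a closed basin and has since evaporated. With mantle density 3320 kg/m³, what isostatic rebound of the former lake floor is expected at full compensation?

0.101 km

u = d ρ_w/ρ_m = 0.3287 km × 1020/3320 = 0.101 km.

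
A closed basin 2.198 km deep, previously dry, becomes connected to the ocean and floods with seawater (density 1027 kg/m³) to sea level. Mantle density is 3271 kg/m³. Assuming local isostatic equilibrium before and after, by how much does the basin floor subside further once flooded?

After flooding the water column is d + s deep. Its weight must equal the weight of mantle displaced by the extra subsidence s: (d + s) ρ_w = s ρ_m.
s = d ρ_w / (ρ_m − ρ_w) = 2.198 km × 1027/(3271 − 1027) = 1.01 km.

1.01 km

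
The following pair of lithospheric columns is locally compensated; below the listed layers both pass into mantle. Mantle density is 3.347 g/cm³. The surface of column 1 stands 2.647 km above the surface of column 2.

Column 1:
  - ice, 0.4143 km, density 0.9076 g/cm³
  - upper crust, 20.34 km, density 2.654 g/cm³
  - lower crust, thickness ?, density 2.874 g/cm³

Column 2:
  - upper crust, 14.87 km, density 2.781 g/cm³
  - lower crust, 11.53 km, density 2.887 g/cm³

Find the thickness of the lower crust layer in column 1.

Take the compensation level at the base of the deeper column (depth z_c below the surface of column 1) and equate Σ ρ_i t_i down to z_c; mantle fills any gap and the z_c terms cancel.
Column 1: 0.4143×0.9076 + 20.34×2.654 + x×2.874 + (z_c − 20.7543 − x)×3.347
Column 2: 2.647×0 + 14.87×2.781 + 11.53×2.887 + (z_c − 2.647 − 26.4)×3.347
The z_c×3.347 term appears on both sides and cancels. Collect the known terms of each column as K = Σ(ρt)_known − 3.347 × (depth of known layers): K_1 = 54.3583787 − 3.347×20.7543 = −15.1062634; K_2 = 74.64058 − 3.347×(2.647 + 26.4) = −22.579729.
Balance: K_1 − x×(3.347 − 2.874) = K_2, so x = (K_1 − K_2)/(3.347 − 2.874) = 7.47347/0.473 = 15.8 km.

15.8 km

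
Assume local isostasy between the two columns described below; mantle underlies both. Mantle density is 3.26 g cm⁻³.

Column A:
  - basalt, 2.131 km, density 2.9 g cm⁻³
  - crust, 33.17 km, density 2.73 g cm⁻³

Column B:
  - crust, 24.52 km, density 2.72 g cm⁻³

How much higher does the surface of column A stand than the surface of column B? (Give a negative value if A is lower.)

1.57 km

For any compensation level in the mantle, the mantle terms cancel and isostasy reduces to e = (Σt_A − Σt_B) − (Σ(ρt)_A − Σ(ρt)_B) / ρ_m.
Σt_A = 35.301 km; Σt_B = 24.52 km; Σ(ρt)_A = 96.734; Σ(ρt)_B = 66.6944 (in km·g cm⁻³).
e = (35.301 − 24.52) − (96.734 − 66.6944) / 3.26 = 1.57 km.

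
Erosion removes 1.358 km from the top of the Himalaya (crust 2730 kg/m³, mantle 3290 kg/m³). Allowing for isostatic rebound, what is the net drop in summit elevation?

0.231 km

Rebound u = e ρ_c/ρ_m = 1.358 km × 2730/3290 = 1.127 km.
Net surface drop = e − u = 1.358 km − 1.127 km = e (ρ_m − ρ_c)/ρ_m = 0.231 km.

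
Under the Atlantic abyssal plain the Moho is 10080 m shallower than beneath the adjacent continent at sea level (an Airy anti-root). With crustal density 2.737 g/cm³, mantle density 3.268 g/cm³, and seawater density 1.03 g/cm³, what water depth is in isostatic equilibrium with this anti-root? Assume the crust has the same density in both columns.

Replacing a thickness d of crust by seawater at the top must be balanced by replacing crust with mantle at the base: d (ρ_c − ρ_w) = a (ρ_m − ρ_c).
d = a (ρ_m − ρ_c)/(ρ_c − ρ_w) = 10080 m × 0.531/1.707 = 3140 m.

3140 m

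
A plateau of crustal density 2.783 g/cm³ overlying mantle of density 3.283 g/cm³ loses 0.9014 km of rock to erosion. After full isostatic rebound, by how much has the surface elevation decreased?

0.137 km

Rebound u = e ρ_c/ρ_m = 0.9014 km × 2.783/3.283 = 0.7641 km.
Net surface drop = e − u = 0.9014 km − 0.7641 km = e (ρ_m − ρ_c)/ρ_m = 0.137 km.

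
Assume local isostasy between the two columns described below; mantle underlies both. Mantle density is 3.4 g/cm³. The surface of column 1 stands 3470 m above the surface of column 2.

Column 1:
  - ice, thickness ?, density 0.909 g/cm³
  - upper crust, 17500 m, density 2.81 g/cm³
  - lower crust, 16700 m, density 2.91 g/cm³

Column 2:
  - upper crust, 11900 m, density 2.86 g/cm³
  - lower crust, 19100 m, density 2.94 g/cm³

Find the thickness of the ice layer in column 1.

3410 m

Take the compensation level at the base of the deeper column (depth z_c below the surface of column 1) and equate Σ ρ_i t_i down to z_c; mantle fills any gap and the z_c terms cancel.
Column 1: x×0.909 + 17500×2.81 + 16700×2.91 + (z_c − 34200 − x)×3.4
Column 2: 3470×0 + 11900×2.86 + 19100×2.94 + (z_c − 3470 − 31000)×3.4
The z_c×3.4 term appears on both sides and cancels. Collect the known terms of each column as K = Σ(ρt)_known − 3.4 × (depth of known layers): K_1 = 97772 − 3.4×34200 = −18508; K_2 = 90188 − 3.4×(3470 + 31000) = −27010.
Balance: K_1 − x×(3.4 − 0.909) = K_2, so x = (K_1 − K_2)/(3.4 − 0.909) = 8502/2.491 = 3410 m.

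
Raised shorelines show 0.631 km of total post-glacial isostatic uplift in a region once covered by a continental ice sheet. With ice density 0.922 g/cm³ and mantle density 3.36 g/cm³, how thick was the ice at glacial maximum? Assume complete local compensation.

u = t ρ_ice/ρ_m → t = u ρ_m/ρ_ice = 0.631 km × 3.36/0.922 = 2.3 km.

2.3 km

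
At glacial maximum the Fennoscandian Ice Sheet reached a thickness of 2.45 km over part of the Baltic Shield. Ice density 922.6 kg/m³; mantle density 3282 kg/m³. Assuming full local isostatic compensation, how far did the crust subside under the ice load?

0.689 km

For local isostatic compensation: the ice load ρ_ice t is balanced by mantle displaced below, ρ_m s.
s = t ρ_ice / ρ_m = 2.45 km × 922.6/3282 = 0.689 km.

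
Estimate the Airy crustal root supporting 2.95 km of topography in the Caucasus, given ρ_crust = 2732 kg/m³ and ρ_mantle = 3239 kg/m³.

15.9 km

By Archimedes' principle applied to the lithosphere: the weight of the topography is balanced by the buoyancy of the root, ρ_c h = (ρ_m − ρ_c) r.
r = h · ρ_c / (ρ_m − ρ_c) = 2.95 km × 2732 / (3239 − 2732) = 15.9 km.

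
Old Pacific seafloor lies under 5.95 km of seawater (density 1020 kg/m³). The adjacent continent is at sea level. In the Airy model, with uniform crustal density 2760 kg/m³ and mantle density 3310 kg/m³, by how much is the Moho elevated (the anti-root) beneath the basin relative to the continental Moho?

By Archimedes' principle applied to the lithosphere: replacing crust with seawater at the top is compensated by replacing crust with mantle at the base: d (ρ_c − ρ_w) = a (ρ_m − ρ_c).
a = d (ρ_c − ρ_w)/(ρ_m − ρ_c) = 5.95 km × 1740/550 = 18.8 km.

18.8 km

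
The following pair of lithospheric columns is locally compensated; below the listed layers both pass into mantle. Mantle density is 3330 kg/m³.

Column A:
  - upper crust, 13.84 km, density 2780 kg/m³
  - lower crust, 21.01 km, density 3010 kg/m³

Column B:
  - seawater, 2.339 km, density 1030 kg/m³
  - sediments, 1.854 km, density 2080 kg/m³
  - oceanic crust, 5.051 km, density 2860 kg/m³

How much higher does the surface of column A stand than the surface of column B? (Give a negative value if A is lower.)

For any compensation level in the mantle, the mantle terms cancel and isostasy reduces to e = (Σt_A − Σt_B) − (Σ(ρt)_A − Σ(ρt)_B) / ρ_m.
Σt_A = 34.85 km; Σt_B = 9.244 km; Σ(ρt)_A = 101715.3; Σ(ρt)_B = 20711.35 (in km·kg/m³).
e = (34.85 − 9.244) − (101715.3 − 20711.35) / 3330 = 1.28 km.

1.28 km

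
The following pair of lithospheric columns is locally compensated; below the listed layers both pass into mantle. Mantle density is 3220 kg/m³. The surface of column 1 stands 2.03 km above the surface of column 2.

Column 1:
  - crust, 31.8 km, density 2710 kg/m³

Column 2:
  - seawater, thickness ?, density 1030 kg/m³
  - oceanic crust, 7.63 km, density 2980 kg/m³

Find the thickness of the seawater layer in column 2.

3.58 km

Take the compensation level at the base of the deeper column (depth z_c below the surface of column 1) and equate Σ ρ_i t_i down to z_c; mantle fills any gap and the z_c terms cancel.
Column 1: 31.8×2710 + (z_c − 31.8)×3220
Column 2: 2.03×0 + x×1030 + 7.63×2980 + (z_c − 2.03 − 7.63 − x)×3220
The z_c×3220 term appears on both sides and cancels. Collect the known terms of each column as K = Σ(ρt)_known − 3220 × (depth of known layers): K_1 = 86178 − 3220×31.8 = −16218; K_2 = 22737.4 − 3220×(2.03 + 7.63) = −8367.8.
Balance: K_1 = K_2 − x×(3220 − 1030), so x = (K_2 − K_1)/(3220 − 1030) = 7850.2/2190 = 3.58 km.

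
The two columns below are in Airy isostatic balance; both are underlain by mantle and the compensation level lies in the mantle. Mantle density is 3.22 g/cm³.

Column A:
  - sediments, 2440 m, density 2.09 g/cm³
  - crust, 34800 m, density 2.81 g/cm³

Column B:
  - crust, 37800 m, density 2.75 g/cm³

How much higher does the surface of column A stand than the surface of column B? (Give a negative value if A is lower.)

For any compensation level in the mantle, the mantle terms cancel and isostasy reduces to e = (Σt_A − Σt_B) − (Σ(ρt)_A − Σ(ρt)_B) / ρ_m.
Σt_A = 37240 m; Σt_B = 37800 m; Σ(ρt)_A = 102887.6; Σ(ρt)_B = 103950 (in m·g/cm³).
e = (37240 − 37800) − (102887.6 − 103950) / 3.22 = −230 m.

−230 m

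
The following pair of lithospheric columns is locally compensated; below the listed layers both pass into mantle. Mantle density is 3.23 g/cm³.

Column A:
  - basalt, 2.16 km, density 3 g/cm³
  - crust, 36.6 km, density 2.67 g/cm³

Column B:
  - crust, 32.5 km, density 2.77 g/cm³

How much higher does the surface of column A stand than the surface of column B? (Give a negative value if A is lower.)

For any compensation level in the mantle, the mantle terms cancel and isostasy reduces to e = (Σt_A − Σt_B) − (Σ(ρt)_A − Σ(ρt)_B) / ρ_m.
Σt_A = 38.76 km; Σt_B = 32.5 km; Σ(ρt)_A = 104.202; Σ(ρt)_B = 90.025 (in km·g/cm³).
e = (38.76 − 32.5) − (104.202 − 90.025) / 3.23 = 1.87 km.

1.87 km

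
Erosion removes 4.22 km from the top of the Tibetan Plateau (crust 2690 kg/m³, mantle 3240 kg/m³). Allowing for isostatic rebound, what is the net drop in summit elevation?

0.716 km

Rebound u = e ρ_c/ρ_m = 4.22 km × 2690/3240 = 3.504 km.
Net surface drop = e − u = 4.22 km − 3.504 km = e (ρ_m − ρ_c)/ρ_m = 0.716 km.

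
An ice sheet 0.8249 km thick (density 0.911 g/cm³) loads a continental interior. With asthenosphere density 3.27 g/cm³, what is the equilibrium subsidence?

Equating mass per unit area of the two columns: the ice load ρ_ice t is balanced by mantle displaced below, ρ_m s.
s = t ρ_ice / ρ_m = 0.8249 km × 0.911/3.27 = 0.23 km.

0.23 km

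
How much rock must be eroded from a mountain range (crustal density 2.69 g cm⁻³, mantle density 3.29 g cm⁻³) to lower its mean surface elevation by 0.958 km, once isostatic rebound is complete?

5.25 km

Net drop Δ = e − u = e − e ρ_c/ρ_m = e (ρ_m − ρ_c)/ρ_m.
e = Δ ρ_m/(ρ_m − ρ_c) = 0.958 km × 3.29/0.6 = 5.25 km.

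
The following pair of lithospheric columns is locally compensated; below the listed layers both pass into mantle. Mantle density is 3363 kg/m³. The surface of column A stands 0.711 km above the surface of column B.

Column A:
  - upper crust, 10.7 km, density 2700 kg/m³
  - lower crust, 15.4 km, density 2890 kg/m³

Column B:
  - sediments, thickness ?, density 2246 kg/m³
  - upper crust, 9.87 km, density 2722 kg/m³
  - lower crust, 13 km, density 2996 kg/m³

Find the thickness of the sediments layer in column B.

Take the compensation level at the base of the deeper column (depth z_c below the surface of column A) and equate Σ ρ_i t_i down to z_c; mantle fills any gap and the z_c terms cancel.
Column A: 10.7×2700 + 15.4×2890 + (z_c − 26.1)×3363
Column B: 0.711×0 + x×2246 + 9.87×2722 + 13×2996 + (z_c − 0.711 − 22.87 − x)×3363
The z_c×3363 term appears on both sides and cancels. Collect the known terms of each column as K = Σ(ρt)_known − 3363 × (depth of known layers): K_A = 73396 − 3363×26.1 = −14378.3; K_B = 65814.14 − 3363×(0.711 + 22.87) = −13488.763.
Balance: K_A = K_B − x×(3363 − 2246), so x = (K_B − K_A)/(3363 − 2246) = 889.537/1117 = 0.796 km.

0.796 km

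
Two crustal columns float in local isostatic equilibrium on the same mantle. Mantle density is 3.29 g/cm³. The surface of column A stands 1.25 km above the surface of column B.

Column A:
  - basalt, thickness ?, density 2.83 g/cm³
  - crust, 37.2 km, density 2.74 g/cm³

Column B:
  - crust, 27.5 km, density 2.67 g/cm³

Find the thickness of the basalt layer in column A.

Take the compensation level at the base of the deeper column (depth z_c below the surface of column A) and equate Σ ρ_i t_i down to z_c; mantle fills any gap and the z_c terms cancel.
Column A: x×2.83 + 37.2×2.74 + (z_c − 37.2 − x)×3.29
Column B: 1.25×0 + 27.5×2.67 + (z_c − 1.25 − 27.5)×3.29
The z_c×3.29 term appears on both sides and cancels. Collect the known terms of each column as K = Σ(ρt)_known − 3.29 × (depth of known layers): K_A = 101.928 − 3.29×37.2 = −20.46; K_B = 73.425 − 3.29×(1.25 + 27.5) = −21.1625.
Balance: K_A − x×(3.29 − 2.83) = K_B, so x = (K_A − K_B)/(3.29 − 2.83) = 0.7025/0.46 = 1.53 km.

1.53 km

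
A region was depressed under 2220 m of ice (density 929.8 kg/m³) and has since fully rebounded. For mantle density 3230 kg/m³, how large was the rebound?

Removing the load lets mantle flow back in; uplift u satisfies ρ_ice t = ρ_m u.
u = t ρ_ice/ρ_m = 2220 m × 929.8/3230 = 639 m.

639 m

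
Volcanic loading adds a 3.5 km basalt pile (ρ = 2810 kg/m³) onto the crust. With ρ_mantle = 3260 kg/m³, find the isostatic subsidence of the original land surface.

Subaerial loading: s = t ρ_load / ρ_m.
s = 3.5 km × 2810/3260 = 3.02 km.

3.02 km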